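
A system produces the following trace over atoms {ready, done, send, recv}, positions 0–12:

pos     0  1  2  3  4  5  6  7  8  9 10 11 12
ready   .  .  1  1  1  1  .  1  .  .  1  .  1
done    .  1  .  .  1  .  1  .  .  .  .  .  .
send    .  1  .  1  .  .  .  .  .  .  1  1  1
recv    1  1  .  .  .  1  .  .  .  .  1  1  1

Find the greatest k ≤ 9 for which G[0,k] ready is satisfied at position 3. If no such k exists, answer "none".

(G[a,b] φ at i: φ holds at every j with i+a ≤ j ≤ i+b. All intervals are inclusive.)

ready must hold from j=3 onward; find where it first fails.
  j=3: holds
  j=4: holds
  j=5: holds
  j=6: fails
Holds on [3,5], so largest k = 2.

2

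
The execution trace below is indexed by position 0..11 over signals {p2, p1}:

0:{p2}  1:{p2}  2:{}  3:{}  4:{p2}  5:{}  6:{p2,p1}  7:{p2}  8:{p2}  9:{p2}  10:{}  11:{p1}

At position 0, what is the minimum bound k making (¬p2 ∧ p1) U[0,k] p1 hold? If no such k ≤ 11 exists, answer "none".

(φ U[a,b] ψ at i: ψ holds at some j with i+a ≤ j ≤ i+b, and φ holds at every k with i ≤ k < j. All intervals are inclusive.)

none

Need earliest j ≥ 0 with p1, and (¬p2 ∧ p1) at every k in [0,j-1].
  j=0: rhs fails.
  j=1: rhs fails.
  j=2: rhs fails.
  j=3: rhs fails.
  j=4: rhs fails.
  j=5: rhs fails.
  j=6: rhs holds but lhs fails at k=0.
  j=7: rhs fails.
  j=8: rhs fails.
  j=9: rhs fails.
  j=10: rhs fails.
  j=11: rhs holds but lhs fails at k=0.
No witness within the range → none.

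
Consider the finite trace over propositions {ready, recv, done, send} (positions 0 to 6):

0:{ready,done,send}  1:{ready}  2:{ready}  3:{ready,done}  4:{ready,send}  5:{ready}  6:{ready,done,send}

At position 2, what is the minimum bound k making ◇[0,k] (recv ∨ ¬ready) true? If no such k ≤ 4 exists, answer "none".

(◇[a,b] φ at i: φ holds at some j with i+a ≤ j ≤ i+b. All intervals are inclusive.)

none

Scan j = 2,3,… for (recv ∨ ¬ready):
  j=2: fails
  j=3: fails
  j=4: fails
  j=5: fails
  j=6: fails
No j in [2,6] satisfies it → none.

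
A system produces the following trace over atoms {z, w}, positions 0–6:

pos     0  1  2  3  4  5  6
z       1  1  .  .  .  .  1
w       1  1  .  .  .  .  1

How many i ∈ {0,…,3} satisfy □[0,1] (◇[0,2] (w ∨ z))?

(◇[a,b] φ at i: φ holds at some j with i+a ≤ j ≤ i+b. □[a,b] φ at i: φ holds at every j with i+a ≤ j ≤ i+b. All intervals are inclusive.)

1

Evaluate at each i in [0,3]:
  i=0: ✓ (all of [0,1])
  i=1: ✗ (fails at j=2)
  i=2: ✗ (fails at j=2)
  i=3: ✗ (fails at j=3)
Positions where it holds: {0} → 1.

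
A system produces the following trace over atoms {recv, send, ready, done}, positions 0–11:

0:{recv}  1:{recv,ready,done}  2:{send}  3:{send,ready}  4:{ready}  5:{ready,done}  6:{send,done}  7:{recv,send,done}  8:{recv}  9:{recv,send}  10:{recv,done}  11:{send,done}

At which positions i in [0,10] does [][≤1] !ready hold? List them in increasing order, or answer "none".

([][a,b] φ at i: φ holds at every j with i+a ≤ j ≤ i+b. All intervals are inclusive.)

6, 7, 8, 9, 10

Evaluate at each i in [0,10]:
  i=0: ✗ (fails at j=1)
  i=1: ✗ (fails at j=1)
  i=2: ✗ (fails at j=3)
  i=3: ✗ (fails at j=3)
  i=4: ✗ (fails at j=4)
  i=5: ✗ (fails at j=5)
  i=6: ✓ (all of [6,7])
  i=7: ✓ (all of [7,8])
  i=8: ✓ (all of [8,9])
  i=9: ✓ (all of [9,10])
  i=10: ✓ (all of [10,11])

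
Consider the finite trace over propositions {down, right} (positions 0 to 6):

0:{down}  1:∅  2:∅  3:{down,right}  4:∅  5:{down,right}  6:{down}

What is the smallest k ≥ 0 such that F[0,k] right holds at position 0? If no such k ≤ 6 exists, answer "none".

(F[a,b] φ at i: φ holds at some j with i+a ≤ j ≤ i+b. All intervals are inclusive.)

3

Scan j = 0,1,… for right:
  j=0: fails
  j=1: fails
  j=2: fails
  j=3: holds
First hit at j=3, so smallest k = 3-0 = 3.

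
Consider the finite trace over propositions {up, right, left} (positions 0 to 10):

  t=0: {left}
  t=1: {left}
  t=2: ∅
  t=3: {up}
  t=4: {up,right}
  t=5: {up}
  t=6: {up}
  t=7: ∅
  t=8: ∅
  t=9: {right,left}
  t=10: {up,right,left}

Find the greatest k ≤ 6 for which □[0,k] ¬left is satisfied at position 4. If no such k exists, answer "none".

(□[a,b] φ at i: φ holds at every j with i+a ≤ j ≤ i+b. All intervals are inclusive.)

4

¬left must hold from j=4 onward; find where it first fails.
  j=4: holds
  j=5: holds
  j=6: holds
  j=7: holds
  j=8: holds
  j=9: fails
Holds on [4,8], so largest k = 4.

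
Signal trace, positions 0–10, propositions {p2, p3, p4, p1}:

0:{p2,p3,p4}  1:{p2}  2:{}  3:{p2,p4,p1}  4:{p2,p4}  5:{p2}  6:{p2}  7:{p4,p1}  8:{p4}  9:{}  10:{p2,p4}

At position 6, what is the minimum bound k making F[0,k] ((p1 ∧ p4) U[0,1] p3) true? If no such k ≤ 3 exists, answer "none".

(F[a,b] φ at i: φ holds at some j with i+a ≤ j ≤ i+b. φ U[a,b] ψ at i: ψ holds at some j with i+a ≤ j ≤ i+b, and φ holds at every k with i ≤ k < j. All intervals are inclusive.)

Scan j = 6,7,… for ((p1 ∧ p4) U[0,1] p3):
  j=6: fails
  j=7: fails
  j=8: fails
  j=9: fails
No j in [6,9] satisfies it → none.

none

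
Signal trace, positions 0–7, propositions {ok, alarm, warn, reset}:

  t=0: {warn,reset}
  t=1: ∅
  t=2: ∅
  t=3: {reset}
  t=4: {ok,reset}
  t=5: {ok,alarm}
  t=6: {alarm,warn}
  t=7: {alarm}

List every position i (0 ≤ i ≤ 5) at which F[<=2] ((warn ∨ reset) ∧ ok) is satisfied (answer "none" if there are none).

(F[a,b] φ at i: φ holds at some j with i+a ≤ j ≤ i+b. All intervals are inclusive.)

Evaluate at each i in [0,5]:
  i=0: ✗ (none in [0,2])
  i=1: ✗ (none in [1,3])
  i=2: ✓ (witness j=4)
  i=3: ✓ (witness j=4)
  i=4: ✓ (witness j=4)
  i=5: ✗ (none in [5,7])

2, 3, 4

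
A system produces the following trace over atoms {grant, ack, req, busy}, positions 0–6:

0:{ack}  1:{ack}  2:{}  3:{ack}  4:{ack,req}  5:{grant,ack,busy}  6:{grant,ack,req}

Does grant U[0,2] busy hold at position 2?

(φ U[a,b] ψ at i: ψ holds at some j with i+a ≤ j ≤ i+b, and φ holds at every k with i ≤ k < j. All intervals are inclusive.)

False

Need some j in [2,4] with busy, and grant at every k in [2,j-1].
  j=2: busy false.
  j=3: busy false.
  j=4: busy false.
No j in the window works → until fails.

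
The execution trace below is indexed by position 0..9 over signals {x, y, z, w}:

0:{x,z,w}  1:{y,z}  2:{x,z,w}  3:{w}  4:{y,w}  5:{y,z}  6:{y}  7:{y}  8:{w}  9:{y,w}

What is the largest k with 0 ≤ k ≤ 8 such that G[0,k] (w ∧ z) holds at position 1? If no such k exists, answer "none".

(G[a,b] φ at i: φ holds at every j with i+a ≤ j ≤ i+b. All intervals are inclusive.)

none

(w ∧ z) must hold from j=1 onward; find where it first fails.
  j=1: fails → no k works.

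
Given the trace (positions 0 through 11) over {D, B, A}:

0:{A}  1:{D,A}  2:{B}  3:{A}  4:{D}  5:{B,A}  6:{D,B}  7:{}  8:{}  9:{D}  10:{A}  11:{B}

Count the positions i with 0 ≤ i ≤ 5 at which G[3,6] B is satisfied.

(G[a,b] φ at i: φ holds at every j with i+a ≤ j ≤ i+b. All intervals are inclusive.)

Evaluate at each i in [0,5]:
  i=0: ✗ (fails at j=3)
  i=1: ✗ (fails at j=4)
  i=2: ✗ (fails at j=7)
  i=3: ✗ (fails at j=7)
  i=4: ✗ (fails at j=7)
  i=5: ✗ (fails at j=8)
Positions where it holds: {} → 0.

0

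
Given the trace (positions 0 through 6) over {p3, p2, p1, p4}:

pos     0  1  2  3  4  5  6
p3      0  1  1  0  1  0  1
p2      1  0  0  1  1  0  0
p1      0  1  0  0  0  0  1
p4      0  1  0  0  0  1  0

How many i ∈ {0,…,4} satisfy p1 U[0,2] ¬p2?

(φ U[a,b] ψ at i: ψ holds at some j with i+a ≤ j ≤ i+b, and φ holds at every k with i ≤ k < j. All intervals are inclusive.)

2

Evaluate at each i in [0,4]:
  i=0: ✗ (lhs fails at k=0 before rhs at j=1)
  i=1: ✓ (rhs at j=1)
  i=2: ✓ (rhs at j=2)
  i=3: ✗ (lhs fails at k=3 before rhs at j=5)
  i=4: ✗ (lhs fails at k=4 before rhs at j=5)
Positions where it holds: {1, 2} → 2.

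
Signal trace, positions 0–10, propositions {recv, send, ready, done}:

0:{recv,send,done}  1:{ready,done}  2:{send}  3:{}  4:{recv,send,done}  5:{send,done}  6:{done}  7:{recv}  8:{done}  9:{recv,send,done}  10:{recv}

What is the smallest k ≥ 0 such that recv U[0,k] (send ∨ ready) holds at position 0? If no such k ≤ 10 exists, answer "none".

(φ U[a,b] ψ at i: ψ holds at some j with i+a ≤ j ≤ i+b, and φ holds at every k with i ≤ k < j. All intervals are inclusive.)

Need earliest j ≥ 0 with (send ∨ ready), and recv at every k in [0,j-1].
  j=0: rhs holds (empty prefix). k = 0.

0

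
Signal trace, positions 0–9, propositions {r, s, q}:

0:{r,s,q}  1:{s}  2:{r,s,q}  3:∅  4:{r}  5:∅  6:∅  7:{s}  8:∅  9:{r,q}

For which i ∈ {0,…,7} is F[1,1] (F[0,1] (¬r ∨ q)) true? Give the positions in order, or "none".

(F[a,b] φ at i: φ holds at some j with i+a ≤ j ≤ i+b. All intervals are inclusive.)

0, 1, 2, 3, 4, 5, 6, 7

Evaluate at each i in [0,7]:
  i=0: ✓ (witness j=1)
  i=1: ✓ (witness j=2)
  i=2: ✓ (witness j=3)
  i=3: ✓ (witness j=4)
  i=4: ✓ (witness j=5)
  i=5: ✓ (witness j=6)
  i=6: ✓ (witness j=7)
  i=7: ✓ (witness j=8)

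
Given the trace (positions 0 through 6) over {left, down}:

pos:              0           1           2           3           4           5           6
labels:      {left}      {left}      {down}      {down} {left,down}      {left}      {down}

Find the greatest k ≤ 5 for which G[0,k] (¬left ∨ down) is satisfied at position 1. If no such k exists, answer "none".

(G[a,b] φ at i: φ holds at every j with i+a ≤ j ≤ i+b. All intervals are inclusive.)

none

(¬left ∨ down) must hold from j=1 onward; find where it first fails.
  j=1: fails → no k works.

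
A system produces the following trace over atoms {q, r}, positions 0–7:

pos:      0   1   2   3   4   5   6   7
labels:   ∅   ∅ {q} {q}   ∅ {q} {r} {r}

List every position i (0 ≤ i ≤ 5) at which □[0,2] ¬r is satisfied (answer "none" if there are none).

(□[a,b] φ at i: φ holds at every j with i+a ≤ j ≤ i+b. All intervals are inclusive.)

0, 1, 2, 3

Evaluate at each i in [0,5]:
  i=0: ✓ (all of [0,2])
  i=1: ✓ (all of [1,3])
  i=2: ✓ (all of [2,4])
  i=3: ✓ (all of [3,5])
  i=4: ✗ (fails at j=6)
  i=5: ✗ (fails at j=6)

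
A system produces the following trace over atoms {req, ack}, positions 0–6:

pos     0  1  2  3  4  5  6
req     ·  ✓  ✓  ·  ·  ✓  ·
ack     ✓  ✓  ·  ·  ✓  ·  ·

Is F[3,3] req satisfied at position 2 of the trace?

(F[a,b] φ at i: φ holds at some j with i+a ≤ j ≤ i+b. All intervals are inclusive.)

Holds

Check req at each j in [5,5]:
  j=5: true
Found at j=5 → formula holds.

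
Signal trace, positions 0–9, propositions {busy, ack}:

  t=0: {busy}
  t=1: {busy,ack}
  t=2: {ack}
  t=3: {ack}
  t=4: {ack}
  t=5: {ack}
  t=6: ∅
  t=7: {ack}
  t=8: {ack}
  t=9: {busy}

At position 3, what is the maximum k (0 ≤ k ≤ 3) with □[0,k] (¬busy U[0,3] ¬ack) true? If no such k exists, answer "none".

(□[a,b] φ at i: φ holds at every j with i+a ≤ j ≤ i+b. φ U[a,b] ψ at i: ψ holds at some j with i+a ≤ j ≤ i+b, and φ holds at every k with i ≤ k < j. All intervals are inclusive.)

3

(¬busy U[0,3] ¬ack) must hold from j=3 onward; find where it first fails.
  j=3: holds
  j=4: holds
  j=5: holds
  j=6: holds
Holds through j=6; largest k = 3.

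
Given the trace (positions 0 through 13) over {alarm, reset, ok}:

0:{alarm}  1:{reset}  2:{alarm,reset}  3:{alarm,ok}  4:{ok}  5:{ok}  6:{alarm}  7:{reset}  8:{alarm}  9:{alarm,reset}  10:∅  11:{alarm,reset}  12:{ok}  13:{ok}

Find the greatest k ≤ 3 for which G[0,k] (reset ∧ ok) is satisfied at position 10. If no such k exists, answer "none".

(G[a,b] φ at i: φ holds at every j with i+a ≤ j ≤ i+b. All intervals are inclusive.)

none

(reset ∧ ok) must hold from j=10 onward; find where it first fails.
  j=10: fails → no k works.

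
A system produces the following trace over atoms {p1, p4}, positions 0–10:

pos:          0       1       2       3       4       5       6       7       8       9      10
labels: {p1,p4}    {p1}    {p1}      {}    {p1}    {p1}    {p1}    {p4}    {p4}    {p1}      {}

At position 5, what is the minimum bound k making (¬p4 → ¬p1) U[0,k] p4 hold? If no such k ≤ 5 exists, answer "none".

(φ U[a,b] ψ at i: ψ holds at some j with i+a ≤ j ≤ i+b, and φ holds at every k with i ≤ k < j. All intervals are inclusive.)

none

Need earliest j ≥ 5 with p4, and (¬p4 → ¬p1) at every k in [5,j-1].
  j=5: rhs fails.
  j=6: rhs fails.
  j=7: rhs holds but lhs fails at k=5.
  j=8: rhs holds but lhs fails at k=5.
  j=9: rhs fails.
  j=10: rhs fails.
No witness within the range → none.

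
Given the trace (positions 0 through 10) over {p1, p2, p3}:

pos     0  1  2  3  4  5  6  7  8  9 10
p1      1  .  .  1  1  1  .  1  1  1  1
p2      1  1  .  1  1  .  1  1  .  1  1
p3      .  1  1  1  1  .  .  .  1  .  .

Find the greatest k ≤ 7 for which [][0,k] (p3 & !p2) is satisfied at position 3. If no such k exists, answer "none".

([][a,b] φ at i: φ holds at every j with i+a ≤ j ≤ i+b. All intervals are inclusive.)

none

(p3 & !p2) must hold from j=3 onward; find where it first fails.
  j=3: fails → no k works.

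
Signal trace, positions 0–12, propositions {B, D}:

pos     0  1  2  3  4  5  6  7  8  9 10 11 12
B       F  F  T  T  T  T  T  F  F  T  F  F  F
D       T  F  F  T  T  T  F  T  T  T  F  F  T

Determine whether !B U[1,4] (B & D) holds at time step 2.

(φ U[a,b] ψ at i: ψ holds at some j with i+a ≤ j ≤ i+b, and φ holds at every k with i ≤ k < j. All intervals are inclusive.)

Does not hold

Need some j in [3,6] with (B & D), and !B at every k in [2,j-1].
  j=3: (B & D) holds, but !B fails at k=2 → not this j.
  j=4: (B & D) holds, but !B fails at k=2 → not this j.
  j=5: (B & D) holds, but !B fails at k=2 → not this j.
  j=6: (B & D) false.
No j in the window works → until fails.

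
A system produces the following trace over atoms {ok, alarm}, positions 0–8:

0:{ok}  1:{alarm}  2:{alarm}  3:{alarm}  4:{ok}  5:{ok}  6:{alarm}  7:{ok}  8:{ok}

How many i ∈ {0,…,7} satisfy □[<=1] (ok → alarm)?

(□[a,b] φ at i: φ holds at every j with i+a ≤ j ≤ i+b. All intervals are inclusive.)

2

Evaluate at each i in [0,7]:
  i=0: ✗ (fails at j=0)
  i=1: ✓ (all of [1,2])
  i=2: ✓ (all of [2,3])
  i=3: ✗ (fails at j=4)
  i=4: ✗ (fails at j=4)
  i=5: ✗ (fails at j=5)
  i=6: ✗ (fails at j=7)
  i=7: ✗ (fails at j=7)
Positions where it holds: {1, 2} → 2.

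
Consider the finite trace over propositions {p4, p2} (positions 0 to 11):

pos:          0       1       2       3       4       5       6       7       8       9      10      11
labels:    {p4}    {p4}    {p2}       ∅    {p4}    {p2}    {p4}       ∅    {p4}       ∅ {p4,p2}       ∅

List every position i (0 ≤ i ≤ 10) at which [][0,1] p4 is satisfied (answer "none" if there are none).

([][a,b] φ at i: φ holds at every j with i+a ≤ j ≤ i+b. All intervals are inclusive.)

0

Evaluate at each i in [0,10]:
  i=0: ✓ (all of [0,1])
  i=1: ✗ (fails at j=2)
  i=2: ✗ (fails at j=2)
  i=3: ✗ (fails at j=3)
  i=4: ✗ (fails at j=5)
  i=5: ✗ (fails at j=5)
  i=6: ✗ (fails at j=7)
  i=7: ✗ (fails at j=7)
  i=8: ✗ (fails at j=9)
  i=9: ✗ (fails at j=9)
  i=10: ✗ (fails at j=11)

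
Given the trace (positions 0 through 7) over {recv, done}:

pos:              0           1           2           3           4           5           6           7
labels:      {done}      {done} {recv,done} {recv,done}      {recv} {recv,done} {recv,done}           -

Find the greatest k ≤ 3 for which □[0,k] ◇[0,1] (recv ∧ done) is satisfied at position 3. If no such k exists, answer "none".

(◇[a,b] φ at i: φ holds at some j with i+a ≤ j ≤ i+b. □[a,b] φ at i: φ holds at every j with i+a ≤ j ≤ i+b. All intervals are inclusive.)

3

◇[0,1] (recv ∧ done) must hold from j=3 onward; find where it first fails.
  j=3: holds
  j=4: holds
  j=5: holds
  j=6: holds
Holds through j=6; largest k = 3.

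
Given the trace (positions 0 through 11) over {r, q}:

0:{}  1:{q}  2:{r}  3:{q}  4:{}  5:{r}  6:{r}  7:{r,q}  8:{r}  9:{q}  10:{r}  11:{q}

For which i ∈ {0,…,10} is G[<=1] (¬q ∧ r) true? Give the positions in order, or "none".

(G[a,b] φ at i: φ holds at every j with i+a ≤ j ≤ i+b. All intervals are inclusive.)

Evaluate at each i in [0,10]:
  i=0: ✗ (fails at j=0)
  i=1: ✗ (fails at j=1)
  i=2: ✗ (fails at j=3)
  i=3: ✗ (fails at j=3)
  i=4: ✗ (fails at j=4)
  i=5: ✓ (all of [5,6])
  i=6: ✗ (fails at j=7)
  i=7: ✗ (fails at j=7)
  i=8: ✗ (fails at j=9)
  i=9: ✗ (fails at j=9)
  i=10: ✗ (fails at j=11)

5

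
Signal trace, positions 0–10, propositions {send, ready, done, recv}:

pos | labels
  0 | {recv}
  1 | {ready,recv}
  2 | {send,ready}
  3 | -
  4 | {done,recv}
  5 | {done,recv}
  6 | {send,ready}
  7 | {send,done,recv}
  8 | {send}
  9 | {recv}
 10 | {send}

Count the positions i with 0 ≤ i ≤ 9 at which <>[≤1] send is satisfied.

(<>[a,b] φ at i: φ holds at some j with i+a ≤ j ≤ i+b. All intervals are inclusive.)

7

Evaluate at each i in [0,9]:
  i=0: ✗ (none in [0,1])
  i=1: ✓ (witness j=2)
  i=2: ✓ (witness j=2)
  i=3: ✗ (none in [3,4])
  i=4: ✗ (none in [4,5])
  i=5: ✓ (witness j=6)
  i=6: ✓ (witness j=6)
  i=7: ✓ (witness j=7)
  i=8: ✓ (witness j=8)
  i=9: ✓ (witness j=10)
Positions where it holds: {1, 2, 5, 6, 7, 8, 9} → 7.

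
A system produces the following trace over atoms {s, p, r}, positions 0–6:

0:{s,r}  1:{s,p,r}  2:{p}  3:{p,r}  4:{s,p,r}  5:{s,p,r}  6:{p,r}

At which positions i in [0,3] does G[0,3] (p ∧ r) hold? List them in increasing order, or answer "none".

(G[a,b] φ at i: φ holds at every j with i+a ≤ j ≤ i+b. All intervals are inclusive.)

3

Evaluate at each i in [0,3]:
  i=0: ✗ (fails at j=0)
  i=1: ✗ (fails at j=2)
  i=2: ✗ (fails at j=2)
  i=3: ✓ (all of [3,6])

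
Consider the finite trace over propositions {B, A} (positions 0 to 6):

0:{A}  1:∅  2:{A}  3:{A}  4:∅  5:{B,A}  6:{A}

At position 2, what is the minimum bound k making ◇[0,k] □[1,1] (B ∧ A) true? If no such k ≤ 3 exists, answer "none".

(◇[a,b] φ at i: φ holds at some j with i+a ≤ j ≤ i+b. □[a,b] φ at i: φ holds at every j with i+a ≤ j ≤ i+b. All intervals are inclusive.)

2

Scan j = 2,3,… for □[1,1] (B ∧ A):
  j=2: fails
  j=3: fails
  j=4: holds
First hit at j=4, so smallest k = 4-2 = 2.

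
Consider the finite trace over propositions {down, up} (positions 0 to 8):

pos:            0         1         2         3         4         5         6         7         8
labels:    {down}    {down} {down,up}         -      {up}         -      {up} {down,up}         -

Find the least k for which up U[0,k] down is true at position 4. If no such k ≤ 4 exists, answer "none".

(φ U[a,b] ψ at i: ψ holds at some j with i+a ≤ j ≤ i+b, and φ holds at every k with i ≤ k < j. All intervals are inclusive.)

Need earliest j ≥ 4 with down, and up at every k in [4,j-1].
  j=4: rhs fails.
  j=5: rhs fails.
  j=6: rhs fails.
  j=7: rhs holds but lhs fails at k=5.
  j=8: rhs fails.
No witness within the range → none.

none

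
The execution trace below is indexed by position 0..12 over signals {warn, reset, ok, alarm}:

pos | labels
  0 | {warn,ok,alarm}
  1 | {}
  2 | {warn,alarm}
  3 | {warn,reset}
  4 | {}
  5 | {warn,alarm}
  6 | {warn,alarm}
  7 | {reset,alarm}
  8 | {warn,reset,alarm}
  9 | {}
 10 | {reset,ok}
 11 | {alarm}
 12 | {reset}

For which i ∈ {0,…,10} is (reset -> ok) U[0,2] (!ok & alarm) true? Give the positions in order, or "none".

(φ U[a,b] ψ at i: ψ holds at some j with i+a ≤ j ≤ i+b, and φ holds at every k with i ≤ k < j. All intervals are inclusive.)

Evaluate at each i in [0,10]:
  i=0: ✓ (rhs at j=2; lhs holds on [0,1])
  i=1: ✓ (rhs at j=2; lhs holds on [1,1])
  i=2: ✓ (rhs at j=2)
  i=3: ✗ (lhs fails at k=3 before rhs at j=5)
  i=4: ✓ (rhs at j=5; lhs holds on [4,4])
  i=5: ✓ (rhs at j=5)
  i=6: ✓ (rhs at j=6)
  i=7: ✓ (rhs at j=7)
  i=8: ✓ (rhs at j=8)
  i=9: ✓ (rhs at j=11; lhs holds on [9,10])
  i=10: ✓ (rhs at j=11; lhs holds on [10,10])

0, 1, 2, 4, 5, 6, 7, 8, 9, 10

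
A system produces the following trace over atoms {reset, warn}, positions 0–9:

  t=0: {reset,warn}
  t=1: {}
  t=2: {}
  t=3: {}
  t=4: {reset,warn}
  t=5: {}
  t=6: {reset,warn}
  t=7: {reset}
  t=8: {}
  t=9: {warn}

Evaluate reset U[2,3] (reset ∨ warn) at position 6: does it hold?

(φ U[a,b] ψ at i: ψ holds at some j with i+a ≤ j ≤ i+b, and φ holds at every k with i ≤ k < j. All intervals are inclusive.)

Does not hold

Need some j in [8,9] with (reset ∨ warn), and reset at every k in [6,j-1].
  j=8: (reset ∨ warn) false.
  j=9: (reset ∨ warn) holds, but reset fails at k=8 → not this j.
No j in the window works → until fails.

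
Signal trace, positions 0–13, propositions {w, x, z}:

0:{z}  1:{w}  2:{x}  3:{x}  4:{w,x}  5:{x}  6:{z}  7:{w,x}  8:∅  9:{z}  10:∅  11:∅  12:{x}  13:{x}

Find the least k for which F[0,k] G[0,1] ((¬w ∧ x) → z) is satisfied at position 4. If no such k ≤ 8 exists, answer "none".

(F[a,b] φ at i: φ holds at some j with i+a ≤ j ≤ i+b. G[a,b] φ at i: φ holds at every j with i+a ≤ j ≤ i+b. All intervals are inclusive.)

Scan j = 4,5,… for G[0,1] ((¬w ∧ x) → z):
  j=4: fails
  j=5: fails
  j=6: holds
First hit at j=6, so smallest k = 6-4 = 2.

2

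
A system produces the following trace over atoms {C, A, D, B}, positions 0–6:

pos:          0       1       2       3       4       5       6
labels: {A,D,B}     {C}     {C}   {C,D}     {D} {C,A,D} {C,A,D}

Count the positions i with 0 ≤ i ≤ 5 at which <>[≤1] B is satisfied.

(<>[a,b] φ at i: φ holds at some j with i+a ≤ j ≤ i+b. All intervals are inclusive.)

Evaluate at each i in [0,5]:
  i=0: ✓ (witness j=0)
  i=1: ✗ (none in [1,2])
  i=2: ✗ (none in [2,3])
  i=3: ✗ (none in [3,4])
  i=4: ✗ (none in [4,5])
  i=5: ✗ (none in [5,6])
Positions where it holds: {0} → 1.

1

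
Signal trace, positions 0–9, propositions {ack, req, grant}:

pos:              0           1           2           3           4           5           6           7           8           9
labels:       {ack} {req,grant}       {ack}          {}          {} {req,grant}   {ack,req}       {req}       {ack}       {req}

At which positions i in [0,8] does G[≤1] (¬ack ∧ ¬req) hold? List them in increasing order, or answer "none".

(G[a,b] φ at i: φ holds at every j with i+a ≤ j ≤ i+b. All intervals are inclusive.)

Evaluate at each i in [0,8]:
  i=0: ✗ (fails at j=0)
  i=1: ✗ (fails at j=1)
  i=2: ✗ (fails at j=2)
  i=3: ✓ (all of [3,4])
  i=4: ✗ (fails at j=5)
  i=5: ✗ (fails at j=5)
  i=6: ✗ (fails at j=6)
  i=7: ✗ (fails at j=7)
  i=8: ✗ (fails at j=8)

3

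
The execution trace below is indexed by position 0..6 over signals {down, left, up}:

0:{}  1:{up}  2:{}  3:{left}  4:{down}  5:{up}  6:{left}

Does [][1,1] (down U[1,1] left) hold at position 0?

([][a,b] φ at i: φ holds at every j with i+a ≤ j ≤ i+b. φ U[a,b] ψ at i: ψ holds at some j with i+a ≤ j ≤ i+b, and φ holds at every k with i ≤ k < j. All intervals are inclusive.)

Check (down U[1,1] left) at every j in [1,1]:
  j=1: fails
Fails at j=1 → formula fails.

False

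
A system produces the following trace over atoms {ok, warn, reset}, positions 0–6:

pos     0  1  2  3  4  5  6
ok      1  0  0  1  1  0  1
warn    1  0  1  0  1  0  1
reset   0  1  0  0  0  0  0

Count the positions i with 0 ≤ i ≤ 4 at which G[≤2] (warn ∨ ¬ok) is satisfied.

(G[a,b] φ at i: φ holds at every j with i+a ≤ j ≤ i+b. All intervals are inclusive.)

2

Evaluate at each i in [0,4]:
  i=0: ✓ (all of [0,2])
  i=1: ✗ (fails at j=3)
  i=2: ✗ (fails at j=3)
  i=3: ✗ (fails at j=3)
  i=4: ✓ (all of [4,6])
Positions where it holds: {0, 4} → 2.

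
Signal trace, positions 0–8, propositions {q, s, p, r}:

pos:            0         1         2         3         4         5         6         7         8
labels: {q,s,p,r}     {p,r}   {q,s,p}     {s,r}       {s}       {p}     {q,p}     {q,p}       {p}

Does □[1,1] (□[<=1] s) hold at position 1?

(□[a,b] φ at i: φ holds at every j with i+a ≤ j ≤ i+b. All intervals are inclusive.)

Check □[<=1] s at every j in [2,2]:
  j=2: holds on [2,3]
All positions satisfy it → formula holds.

Holds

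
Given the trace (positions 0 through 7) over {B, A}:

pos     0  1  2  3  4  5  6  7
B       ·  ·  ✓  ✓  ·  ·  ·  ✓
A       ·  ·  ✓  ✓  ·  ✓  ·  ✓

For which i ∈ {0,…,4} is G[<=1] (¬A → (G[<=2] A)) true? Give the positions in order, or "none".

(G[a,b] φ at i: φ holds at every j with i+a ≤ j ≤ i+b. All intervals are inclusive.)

Evaluate at each i in [0,4]:
  i=0: ✗ (fails at j=0)
  i=1: ✗ (fails at j=1)
  i=2: ✓ (all of [2,3])
  i=3: ✗ (fails at j=4)
  i=4: ✗ (fails at j=4)

2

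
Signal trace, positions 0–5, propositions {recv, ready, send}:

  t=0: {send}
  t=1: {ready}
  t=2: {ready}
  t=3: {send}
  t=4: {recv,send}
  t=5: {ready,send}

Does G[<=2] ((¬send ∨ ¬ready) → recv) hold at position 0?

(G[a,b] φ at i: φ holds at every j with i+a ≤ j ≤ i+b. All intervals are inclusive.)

Check ((¬send ∨ ¬ready) → recv) at every j in [0,2]:
  j=0: antecedent true; consequent false → ✗
  j=1: antecedent true; consequent false → ✗
  j=2: antecedent true; consequent false → ✗
Fails at j=0 → formula fails.

Does not hold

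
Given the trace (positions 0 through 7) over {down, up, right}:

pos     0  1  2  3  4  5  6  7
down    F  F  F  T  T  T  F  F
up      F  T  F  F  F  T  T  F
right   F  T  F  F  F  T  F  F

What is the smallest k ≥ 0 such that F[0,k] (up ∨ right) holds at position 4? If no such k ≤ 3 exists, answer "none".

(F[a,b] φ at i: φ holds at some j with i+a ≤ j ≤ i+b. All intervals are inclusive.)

1

Scan j = 4,5,… for (up ∨ right):
  j=4: fails
  j=5: holds
First hit at j=5, so smallest k = 5-4 = 1.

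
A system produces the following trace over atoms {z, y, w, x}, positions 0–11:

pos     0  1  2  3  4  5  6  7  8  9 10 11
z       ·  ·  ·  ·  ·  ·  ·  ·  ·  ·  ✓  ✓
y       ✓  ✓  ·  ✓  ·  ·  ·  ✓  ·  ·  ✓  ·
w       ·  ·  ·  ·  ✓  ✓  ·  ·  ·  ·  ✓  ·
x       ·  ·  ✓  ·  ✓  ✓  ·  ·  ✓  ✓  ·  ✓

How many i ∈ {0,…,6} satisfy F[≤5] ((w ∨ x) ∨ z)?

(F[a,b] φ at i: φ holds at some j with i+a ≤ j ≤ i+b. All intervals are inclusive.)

Evaluate at each i in [0,6]:
  i=0: ✓ (witness j=2)
  i=1: ✓ (witness j=2)
  i=2: ✓ (witness j=2)
  i=3: ✓ (witness j=4)
  i=4: ✓ (witness j=4)
  i=5: ✓ (witness j=5)
  i=6: ✓ (witness j=8)
Positions where it holds: {0, 1, 2, 3, 4, 5, 6} → 7.

7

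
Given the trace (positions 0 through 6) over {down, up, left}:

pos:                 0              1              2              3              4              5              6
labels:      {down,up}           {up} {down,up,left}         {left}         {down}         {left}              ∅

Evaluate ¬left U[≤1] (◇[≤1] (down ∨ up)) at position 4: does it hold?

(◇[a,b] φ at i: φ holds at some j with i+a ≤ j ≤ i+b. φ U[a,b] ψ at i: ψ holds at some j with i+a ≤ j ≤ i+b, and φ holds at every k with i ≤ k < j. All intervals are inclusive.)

Holds

Need some j in [4,5] with ◇[≤1] (down ∨ up), and ¬left at every k in [4,j-1].
  j=4: ◇[≤1] (down ∨ up) holds; no prefix to check → satisfied.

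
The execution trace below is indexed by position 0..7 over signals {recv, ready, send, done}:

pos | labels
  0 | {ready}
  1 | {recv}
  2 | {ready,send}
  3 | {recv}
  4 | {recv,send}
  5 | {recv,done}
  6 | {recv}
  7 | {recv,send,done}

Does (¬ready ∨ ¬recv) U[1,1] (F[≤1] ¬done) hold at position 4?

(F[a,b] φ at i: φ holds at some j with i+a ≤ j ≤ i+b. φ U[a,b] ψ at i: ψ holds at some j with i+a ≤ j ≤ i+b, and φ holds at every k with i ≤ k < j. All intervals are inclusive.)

Yes

Need some j in [5,5] with F[≤1] ¬done, and (¬ready ∨ ¬recv) at every k in [4,j-1].
  j=5: F[≤1] ¬done holds; (¬ready ∨ ¬recv) holds at every k in [4,4] → satisfied.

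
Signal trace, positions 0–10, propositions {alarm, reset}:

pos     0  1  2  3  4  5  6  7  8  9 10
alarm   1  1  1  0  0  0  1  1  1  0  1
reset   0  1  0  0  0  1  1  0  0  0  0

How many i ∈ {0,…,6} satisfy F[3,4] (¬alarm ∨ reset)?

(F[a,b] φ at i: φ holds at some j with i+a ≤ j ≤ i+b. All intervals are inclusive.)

Evaluate at each i in [0,6]:
  i=0: ✓ (witness j=3)
  i=1: ✓ (witness j=4)
  i=2: ✓ (witness j=5)
  i=3: ✓ (witness j=6)
  i=4: ✗ (none in [7,8])
  i=5: ✓ (witness j=9)
  i=6: ✓ (witness j=9)
Positions where it holds: {0, 1, 2, 3, 5, 6} → 6.

6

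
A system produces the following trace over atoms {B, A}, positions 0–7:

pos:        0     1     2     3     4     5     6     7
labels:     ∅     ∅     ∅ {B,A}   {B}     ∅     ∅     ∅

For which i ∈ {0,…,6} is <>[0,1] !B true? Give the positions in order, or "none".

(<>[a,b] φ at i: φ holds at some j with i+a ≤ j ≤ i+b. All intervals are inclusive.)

Evaluate at each i in [0,6]:
  i=0: ✓ (witness j=0)
  i=1: ✓ (witness j=1)
  i=2: ✓ (witness j=2)
  i=3: ✗ (none in [3,4])
  i=4: ✓ (witness j=5)
  i=5: ✓ (witness j=5)
  i=6: ✓ (witness j=6)

0, 1, 2, 4, 5, 6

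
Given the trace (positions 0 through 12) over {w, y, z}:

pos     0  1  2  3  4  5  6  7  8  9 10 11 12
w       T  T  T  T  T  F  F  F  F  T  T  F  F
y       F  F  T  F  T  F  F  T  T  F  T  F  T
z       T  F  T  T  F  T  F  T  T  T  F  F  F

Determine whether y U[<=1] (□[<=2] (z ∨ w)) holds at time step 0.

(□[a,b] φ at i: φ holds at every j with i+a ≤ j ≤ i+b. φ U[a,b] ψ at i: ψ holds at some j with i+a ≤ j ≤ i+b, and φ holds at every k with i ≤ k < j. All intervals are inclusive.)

True

Need some j in [0,1] with □[<=2] (z ∨ w), and y at every k in [0,j-1].
  j=0: □[<=2] (z ∨ w) holds; no prefix to check → satisfied.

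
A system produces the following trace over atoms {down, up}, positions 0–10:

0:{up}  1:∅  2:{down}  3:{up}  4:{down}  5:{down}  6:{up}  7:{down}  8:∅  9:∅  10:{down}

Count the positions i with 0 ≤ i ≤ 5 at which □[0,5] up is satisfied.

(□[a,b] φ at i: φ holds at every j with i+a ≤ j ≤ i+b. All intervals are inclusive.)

0

Evaluate at each i in [0,5]:
  i=0: ✗ (fails at j=1)
  i=1: ✗ (fails at j=1)
  i=2: ✗ (fails at j=2)
  i=3: ✗ (fails at j=4)
  i=4: ✗ (fails at j=4)
  i=5: ✗ (fails at j=5)
Positions where it holds: {} → 0.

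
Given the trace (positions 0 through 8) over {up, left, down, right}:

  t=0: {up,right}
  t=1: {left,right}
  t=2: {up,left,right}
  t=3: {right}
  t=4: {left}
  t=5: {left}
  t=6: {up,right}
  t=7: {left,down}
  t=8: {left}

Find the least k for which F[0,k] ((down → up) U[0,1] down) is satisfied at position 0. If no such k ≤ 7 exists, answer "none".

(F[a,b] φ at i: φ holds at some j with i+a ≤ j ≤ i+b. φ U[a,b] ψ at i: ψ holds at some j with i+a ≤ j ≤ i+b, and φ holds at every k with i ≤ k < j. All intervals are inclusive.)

Scan j = 0,1,… for ((down → up) U[0,1] down):
  j=0: fails
  j=1: fails
  j=2: fails
  j=3: fails
  j=4: fails
  j=5: fails
  j=6: holds
First hit at j=6, so smallest k = 6-0 = 6.

6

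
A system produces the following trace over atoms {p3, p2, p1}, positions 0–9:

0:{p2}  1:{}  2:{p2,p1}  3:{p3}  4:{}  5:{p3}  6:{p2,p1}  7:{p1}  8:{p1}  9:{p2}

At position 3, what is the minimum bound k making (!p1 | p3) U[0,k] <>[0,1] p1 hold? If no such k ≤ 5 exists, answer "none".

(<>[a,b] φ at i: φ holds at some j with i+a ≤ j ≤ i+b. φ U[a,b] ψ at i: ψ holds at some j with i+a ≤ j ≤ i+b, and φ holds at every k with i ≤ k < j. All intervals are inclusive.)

2

Need earliest j ≥ 3 with <>[0,1] p1, and (!p1 | p3) at every k in [3,j-1].
  j=3: rhs fails.
  j=4: rhs fails.
  j=5: rhs holds; lhs holds on [3,4]. k = 2.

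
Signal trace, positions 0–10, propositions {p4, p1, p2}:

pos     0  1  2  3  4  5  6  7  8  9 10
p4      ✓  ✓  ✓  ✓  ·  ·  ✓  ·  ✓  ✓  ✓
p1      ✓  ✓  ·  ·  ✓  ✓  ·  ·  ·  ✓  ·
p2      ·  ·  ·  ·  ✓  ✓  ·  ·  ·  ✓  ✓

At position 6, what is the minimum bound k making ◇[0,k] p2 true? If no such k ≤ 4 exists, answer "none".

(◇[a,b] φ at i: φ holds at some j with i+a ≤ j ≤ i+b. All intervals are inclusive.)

Scan j = 6,7,… for p2:
  j=6: fails
  j=7: fails
  j=8: fails
  j=9: holds
First hit at j=9, so smallest k = 9-6 = 3.

3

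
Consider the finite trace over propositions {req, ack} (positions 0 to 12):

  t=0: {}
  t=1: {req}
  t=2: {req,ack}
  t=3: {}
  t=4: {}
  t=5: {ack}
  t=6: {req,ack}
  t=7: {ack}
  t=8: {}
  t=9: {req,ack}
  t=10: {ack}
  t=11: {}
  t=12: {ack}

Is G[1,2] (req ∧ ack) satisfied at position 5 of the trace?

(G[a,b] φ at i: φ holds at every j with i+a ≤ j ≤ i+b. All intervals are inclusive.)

Check (req ∧ ack) at every j in [6,7]:
  j=6: true
  j=7: false
Fails at j=7 → formula fails.

False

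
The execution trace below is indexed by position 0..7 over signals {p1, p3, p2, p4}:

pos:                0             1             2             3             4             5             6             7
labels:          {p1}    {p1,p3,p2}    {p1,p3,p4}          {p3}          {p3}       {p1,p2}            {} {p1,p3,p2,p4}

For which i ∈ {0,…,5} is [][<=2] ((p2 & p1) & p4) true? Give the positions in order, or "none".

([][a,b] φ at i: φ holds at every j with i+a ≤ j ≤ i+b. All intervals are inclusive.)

Evaluate at each i in [0,5]:
  i=0: ✗ (fails at j=0)
  i=1: ✗ (fails at j=1)
  i=2: ✗ (fails at j=2)
  i=3: ✗ (fails at j=3)
  i=4: ✗ (fails at j=4)
  i=5: ✗ (fails at j=5)

none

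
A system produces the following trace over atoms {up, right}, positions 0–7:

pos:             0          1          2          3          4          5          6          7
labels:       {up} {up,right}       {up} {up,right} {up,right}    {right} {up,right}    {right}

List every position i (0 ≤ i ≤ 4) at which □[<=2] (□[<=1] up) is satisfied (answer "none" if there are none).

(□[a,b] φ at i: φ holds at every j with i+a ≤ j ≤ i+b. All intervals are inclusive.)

0, 1

Evaluate at each i in [0,4]:
  i=0: ✓ (all of [0,2])
  i=1: ✓ (all of [1,3])
  i=2: ✗ (fails at j=4)
  i=3: ✗ (fails at j=4)
  i=4: ✗ (fails at j=4)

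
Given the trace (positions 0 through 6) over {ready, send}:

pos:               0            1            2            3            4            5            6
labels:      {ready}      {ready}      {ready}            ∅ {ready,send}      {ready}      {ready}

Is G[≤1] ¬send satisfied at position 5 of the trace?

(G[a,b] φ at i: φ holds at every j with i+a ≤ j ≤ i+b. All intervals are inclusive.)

Holds

Check ¬send at every j in [5,6]:
  j=5: true
  j=6: true
All positions satisfy it → formula holds.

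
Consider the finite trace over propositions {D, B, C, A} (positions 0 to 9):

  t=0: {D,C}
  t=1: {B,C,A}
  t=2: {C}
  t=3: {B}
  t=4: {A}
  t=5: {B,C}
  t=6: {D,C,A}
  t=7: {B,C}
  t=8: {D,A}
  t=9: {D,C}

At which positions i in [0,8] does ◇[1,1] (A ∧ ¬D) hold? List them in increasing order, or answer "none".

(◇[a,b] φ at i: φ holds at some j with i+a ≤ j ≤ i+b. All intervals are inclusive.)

Evaluate at each i in [0,8]:
  i=0: ✓ (witness j=1)
  i=1: ✗ (none in [2,2])
  i=2: ✗ (none in [3,3])
  i=3: ✓ (witness j=4)
  i=4: ✗ (none in [5,5])
  i=5: ✗ (none in [6,6])
  i=6: ✗ (none in [7,7])
  i=7: ✗ (none in [8,8])
  i=8: ✗ (none in [9,9])

0, 3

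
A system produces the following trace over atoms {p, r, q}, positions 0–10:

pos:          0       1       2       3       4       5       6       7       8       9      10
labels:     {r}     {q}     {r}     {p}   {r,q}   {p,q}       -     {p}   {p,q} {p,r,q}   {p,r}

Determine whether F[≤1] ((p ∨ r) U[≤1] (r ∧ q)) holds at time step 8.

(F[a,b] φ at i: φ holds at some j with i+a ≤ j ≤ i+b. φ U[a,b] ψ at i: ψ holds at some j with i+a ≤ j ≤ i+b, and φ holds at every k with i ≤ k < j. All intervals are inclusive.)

Check ((p ∨ r) U[≤1] (r ∧ q)) at each j in [8,9]:
  j=8: holds
  j=9: holds
Found at j=8 → formula holds.

True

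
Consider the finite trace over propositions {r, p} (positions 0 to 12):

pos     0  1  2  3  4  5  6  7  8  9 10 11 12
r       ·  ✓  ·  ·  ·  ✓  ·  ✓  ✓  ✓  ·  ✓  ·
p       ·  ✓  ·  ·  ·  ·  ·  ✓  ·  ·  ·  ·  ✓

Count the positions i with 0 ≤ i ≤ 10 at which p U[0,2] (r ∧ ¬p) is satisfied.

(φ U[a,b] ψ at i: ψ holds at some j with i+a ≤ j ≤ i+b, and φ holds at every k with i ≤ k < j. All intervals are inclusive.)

Evaluate at each i in [0,10]:
  i=0: ✗ (no rhs in [0,2])
  i=1: ✗ (no rhs in [1,3])
  i=2: ✗ (no rhs in [2,4])
  i=3: ✗ (lhs fails at k=3 before rhs at j=5)
  i=4: ✗ (lhs fails at k=4 before rhs at j=5)
  i=5: ✓ (rhs at j=5)
  i=6: ✗ (lhs fails at k=6 before rhs at j=8)
  i=7: ✓ (rhs at j=8; lhs holds on [7,7])
  i=8: ✓ (rhs at j=8)
  i=9: ✓ (rhs at j=9)
  i=10: ✗ (lhs fails at k=10 before rhs at j=11)
Positions where it holds: {5, 7, 8, 9} → 4.

4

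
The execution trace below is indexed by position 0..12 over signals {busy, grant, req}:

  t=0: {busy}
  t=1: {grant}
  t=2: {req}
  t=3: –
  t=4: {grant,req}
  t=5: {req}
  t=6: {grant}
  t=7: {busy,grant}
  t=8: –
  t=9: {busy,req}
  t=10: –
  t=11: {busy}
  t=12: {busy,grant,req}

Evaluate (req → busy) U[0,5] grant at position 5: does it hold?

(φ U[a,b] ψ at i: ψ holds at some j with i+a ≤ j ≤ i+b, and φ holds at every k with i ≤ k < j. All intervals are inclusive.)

Does not hold

Need some j in [5,10] with grant, and (req → busy) at every k in [5,j-1].
  j=5: grant false.
  j=6: grant holds, but (req → busy) fails at k=5 → not this j.
  j=7: grant holds, but (req → busy) fails at k=5 → not this j.
  j=8: grant false.
  j=9: grant false.
  j=10: grant false.
No j in the window works → until fails.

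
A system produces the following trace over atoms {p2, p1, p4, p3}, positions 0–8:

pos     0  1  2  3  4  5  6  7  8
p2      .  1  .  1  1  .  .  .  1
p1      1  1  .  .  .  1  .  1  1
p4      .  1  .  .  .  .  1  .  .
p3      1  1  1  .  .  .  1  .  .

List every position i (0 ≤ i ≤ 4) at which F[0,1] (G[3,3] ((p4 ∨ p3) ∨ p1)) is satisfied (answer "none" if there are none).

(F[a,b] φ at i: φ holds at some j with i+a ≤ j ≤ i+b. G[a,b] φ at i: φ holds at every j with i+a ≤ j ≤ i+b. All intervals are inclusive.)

Evaluate at each i in [0,4]:
  i=0: ✗ (none in [0,1])
  i=1: ✓ (witness j=2)
  i=2: ✓ (witness j=2)
  i=3: ✓ (witness j=3)
  i=4: ✓ (witness j=4)

1, 2, 3, 4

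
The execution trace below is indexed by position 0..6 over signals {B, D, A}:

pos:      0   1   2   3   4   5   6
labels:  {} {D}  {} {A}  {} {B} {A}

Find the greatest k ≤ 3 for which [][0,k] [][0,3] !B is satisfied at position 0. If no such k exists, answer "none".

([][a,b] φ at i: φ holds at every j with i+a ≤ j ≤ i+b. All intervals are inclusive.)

1

[][0,3] !B must hold from j=0 onward; find where it first fails.
  j=0: holds
  j=1: holds
  j=2: fails
Holds on [0,1], so largest k = 1.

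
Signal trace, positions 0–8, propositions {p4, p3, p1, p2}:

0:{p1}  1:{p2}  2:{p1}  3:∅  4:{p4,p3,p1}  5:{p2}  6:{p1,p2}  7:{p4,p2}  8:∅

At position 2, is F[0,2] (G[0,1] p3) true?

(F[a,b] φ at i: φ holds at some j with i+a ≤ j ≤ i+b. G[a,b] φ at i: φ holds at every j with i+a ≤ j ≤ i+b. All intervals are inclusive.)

Check G[0,1] p3 at each j in [2,4]:
  j=2: fails at 2
  j=3: fails at 3
  j=4: fails at 5
No position in the window satisfies it → formula fails.

No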